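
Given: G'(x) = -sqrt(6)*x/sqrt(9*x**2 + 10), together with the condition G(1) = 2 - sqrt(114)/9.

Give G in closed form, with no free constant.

G(x) = 2 - 2*sqrt(3*x**2/2 + 5/3)/3

The substitution u = 3*x**2/2 + 5/3 works: G'(x) is exactly (dG/du)*(du/dx) for that inner function.
A general antiderivative is -2*sqrt(3*x**2/2 + 5/3)/3 + C.
The condition gives C = 2 - sqrt(114)/9 - (-sqrt(114)/9) = 2.
So G(x) = 2 - 2*sqrt(3*x**2/2 + 5/3)/3.
Check: d/dx[2 - 2*sqrt(3*x**2/2 + 5/3)/3] = -sqrt(6)*x/sqrt(9*x**2 + 10) = G'(x).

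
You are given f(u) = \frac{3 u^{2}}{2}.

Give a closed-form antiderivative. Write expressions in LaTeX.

An antiderivative F(u) passes only if d/du[F] lands on f(u) exactly.
Check: d/du[\frac{u^{3}}{2}] = \frac{3 u^{2}}{2} = f(u).

An antiderivative is F(u) = \frac{u^{3}}{2}.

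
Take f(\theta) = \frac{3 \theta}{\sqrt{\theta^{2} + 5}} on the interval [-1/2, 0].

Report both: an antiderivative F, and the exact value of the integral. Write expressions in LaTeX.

f matches the chain-rule pattern g'(h)*h' with inner function h(\theta) = \theta^{2} + 5; substituting u = h(\theta) collapses the integral.
F(\theta) = 3 \sqrt{\theta^{2} + 5} is an antiderivative of f.
Check: d/d\theta[3 \sqrt{\theta^{2} + 5}] = \frac{3 \theta}{\sqrt{\theta^{2} + 5}} = f(\theta).
F(0) = 3 \sqrt{5}; F(-1/2) = \frac{3 \sqrt{21}}{2}.
Integral = F(0) - F(-1/2) = - \frac{3 \sqrt{21}}{2} + 3 \sqrt{5}.

Antiderivative: F(\theta) = 3 \sqrt{\theta^{2} + 5}; value = - \frac{3 \sqrt{21}}{2} + 3 \sqrt{5}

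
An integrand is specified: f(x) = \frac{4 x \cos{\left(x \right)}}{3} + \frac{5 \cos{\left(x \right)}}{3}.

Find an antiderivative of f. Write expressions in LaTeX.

An antiderivative is F(x) = \frac{4 x \sin{\left(x \right)} + 5 \sin{\left(x \right)} + 4 \cos{\left(x \right)}}{3}.

The integrand splits into summands that can be handled one at a time.
Check: d/dx[\frac{4 x \sin{\left(x \right)} + 5 \sin{\left(x \right)} + 4 \cos{\left(x \right)}}{3}] = \frac{4 x \cos{\left(x \right)}}{3} + \frac{5 \cos{\left(x \right)}}{3} = f(x).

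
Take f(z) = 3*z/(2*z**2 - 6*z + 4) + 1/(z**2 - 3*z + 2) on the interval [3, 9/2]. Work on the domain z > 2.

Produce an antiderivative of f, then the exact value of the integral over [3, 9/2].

Antiderivative: F(z) = 4*log(z - 2) - 5*log(z - 1)/2; value = -5*log(7/2)/2 + 5*log(2)/2 + 4*log(5/2)

The denominator factors as 2*(z - 2)*(z - 1); partial fractions split f into directly integrable pieces: -5/(2*(z - 1)) + 4/(z - 2).
F(z) = 4*log(z - 2) - 5*log(z - 1)/2 is an antiderivative of f.
Check: d/dz[4*log(z - 2) - 5*log(z - 1)/2] = (3*z + 2)/(2*z**2 - 6*z + 4), which equals f(z).
F(9/2) = -5*log(7/2)/2 + 4*log(5/2); F(3) = -5*log(2)/2.
Integral = F(9/2) - F(3) = -5*log(7/2)/2 + 5*log(2)/2 + 4*log(5/2).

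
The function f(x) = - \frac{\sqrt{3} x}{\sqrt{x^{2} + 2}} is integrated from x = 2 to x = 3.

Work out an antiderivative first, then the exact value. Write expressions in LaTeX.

f matches the chain-rule pattern g'(h)*h' with inner function h(x) = 3 x^{2} + 6; substituting u = h(x) collapses the integral.
F(x) = - \sqrt{3} \sqrt{x^{2} + 2} is an antiderivative of f.
Check: d/dx[- \sqrt{3} \sqrt{x^{2} + 2}] = - \frac{\sqrt{3} x}{\sqrt{x^{2} + 2}} = f(x).
F(3) = - \sqrt{33}; F(2) = - 3 \sqrt{2}.
Integral = F(3) - F(2) = - \sqrt{33} + 3 \sqrt{2}.

Antiderivative: F(x) = - \sqrt{3} \sqrt{x^{2} + 2}; value = - \sqrt{33} + 3 \sqrt{2}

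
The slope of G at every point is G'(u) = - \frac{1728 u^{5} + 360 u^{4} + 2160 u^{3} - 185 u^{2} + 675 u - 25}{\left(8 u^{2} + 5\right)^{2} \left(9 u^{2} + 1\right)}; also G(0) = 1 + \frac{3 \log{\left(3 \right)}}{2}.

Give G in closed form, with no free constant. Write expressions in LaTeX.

G(u) = \frac{- 24 u^{2} \log{\left(3 u^{2} + \frac{1}{3} \right)} + 16 u^{2} + 10 u - 15 \log{\left(3 u^{2} + \frac{1}{3} \right)} + 10}{16 u^{2} + 10}

Recover the given G'(u) by differentiating a candidate G(u); any mismatch rules it out.
A general antiderivative is \frac{5 u}{2 \left(4 u^{2} + \frac{5}{2}\right)} - \frac{3 \log{\left(3 u^{2} + \frac{1}{3} \right)}}{2} + C.
The condition gives C = 1 + \frac{3 \log{\left(3 \right)}}{2} - (\frac{3 \log{\left(3 \right)}}{2}) = 1.
So G(u) = \frac{- 24 u^{2} \log{\left(3 u^{2} + \frac{1}{3} \right)} + 16 u^{2} + 10 u - 15 \log{\left(3 u^{2} + \frac{1}{3} \right)} + 10}{16 u^{2} + 10}.
Check: d/du[\frac{- 24 u^{2} \log{\left(3 u^{2} + \frac{1}{3} \right)} + 16 u^{2} + 10 u - 15 \log{\left(3 u^{2} + \frac{1}{3} \right)} + 10}{16 u^{2} + 10}] = \frac{- 1728 u^{5} - 360 u^{4} - 2160 u^{3} + 185 u^{2} - 675 u + 25}{576 u^{6} + 784 u^{4} + 305 u^{2} + 25}, which equals G'(u).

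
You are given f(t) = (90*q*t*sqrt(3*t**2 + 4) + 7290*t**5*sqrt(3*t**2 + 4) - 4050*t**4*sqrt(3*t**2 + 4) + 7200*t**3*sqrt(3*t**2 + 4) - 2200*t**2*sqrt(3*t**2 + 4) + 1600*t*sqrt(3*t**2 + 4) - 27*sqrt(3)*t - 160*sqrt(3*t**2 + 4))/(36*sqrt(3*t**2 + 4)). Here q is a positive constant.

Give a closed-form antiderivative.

An antiderivative is F(t) = sqrt(3)*(135*sqrt(3)*q*t**2 + 3645*sqrt(3)*t**6 - 2430*sqrt(3)*t**5 + 5400*sqrt(3)*t**4 - 2200*sqrt(3)*t**3 + 2400*sqrt(3)*t**2 - 480*sqrt(3)*t - 81*sqrt(3*t**2 + 4) + 320*sqrt(3))/324.

Recover f(t) by differentiating a candidate F(t); any mismatch rules it out.
Check: d/dt[sqrt(3)*(135*sqrt(3)*q*t**2 + 3645*sqrt(3)*t**6 - 2430*sqrt(3)*t**5 + 5400*sqrt(3)*t**4 - 2200*sqrt(3)*t**3 + 2400*sqrt(3)*t**2 - 480*sqrt(3)*t - 81*sqrt(3*t**2 + 4) + 320*sqrt(3))/324] = (90*q*t*sqrt(3*t**2 + 4) + 7290*t**5*sqrt(3*t**2 + 4) - 4050*t**4*sqrt(3*t**2 + 4) + 7200*t**3*sqrt(3*t**2 + 4) - 2200*t**2*sqrt(3*t**2 + 4) + 1600*t*sqrt(3*t**2 + 4) - 27*sqrt(3)*t - 160*sqrt(3*t**2 + 4))/(36*sqrt(3*t**2 + 4)) = f(t).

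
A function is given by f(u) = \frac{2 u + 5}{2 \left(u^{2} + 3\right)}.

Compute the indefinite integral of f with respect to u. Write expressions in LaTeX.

F(u) = \frac{\log{\left(u^{2} + 3 \right)}}{2} + \frac{5 \sqrt{3} \operatorname{atan}{\left(\frac{\sqrt{3} u}{3} \right)}}{6} + C

Since d/du undoes antidifferentiation here, F'(u) = f(u) is required of F(u).
Check: d/du[\frac{\log{\left(u^{2} + 3 \right)}}{2} + \frac{5 \sqrt{3} \operatorname{atan}{\left(\frac{\sqrt{3} u}{3} \right)}}{6}] = \frac{2 u + 5}{2 u^{2} + 6}, which equals f(u).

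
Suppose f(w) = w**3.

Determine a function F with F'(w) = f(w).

A first test for any F(w): its w-derivative must equal f(w) identically.
Check: d/dw[w**4/4] = w**3 = f(w).

An antiderivative is F(w) = w**4/4.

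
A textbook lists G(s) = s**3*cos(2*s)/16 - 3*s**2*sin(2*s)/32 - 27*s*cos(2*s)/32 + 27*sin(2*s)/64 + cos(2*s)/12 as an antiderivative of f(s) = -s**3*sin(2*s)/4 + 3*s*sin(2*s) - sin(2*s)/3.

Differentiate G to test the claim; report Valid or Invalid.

d/ds[G] = -s**3*sin(2*s)/8 + 3*s*sin(2*s)/2 - sin(2*s)/6
d/ds[G] - f(s) = s**3*sin(2*s)/8 - 3*s*sin(2*s)/2 + sin(2*s)/6 != 0.

Invalid: d/ds[G] - f = s**3*sin(2*s)/8 - 3*s*sin(2*s)/2 + sin(2*s)/6, which is not 0.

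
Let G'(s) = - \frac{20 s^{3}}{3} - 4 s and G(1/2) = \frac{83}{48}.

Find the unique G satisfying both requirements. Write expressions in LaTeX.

G(s) = - \frac{5 s^{4} + 6 s^{2} - 7}{3}

Integrate term by term and add the pieces.
A general antiderivative is - \frac{5 s^{4}}{3} - 2 s^{2} + \frac{4}{3} + C.
The condition gives C = \frac{83}{48} - (\frac{35}{48}) = 1.
So G(s) = - \frac{5 s^{4} + 6 s^{2} - 7}{3}.
Check: d/ds[- \frac{5 s^{4} + 6 s^{2} - 7}{3}] = - \frac{20 s^{3}}{3} - 4 s = G'(s).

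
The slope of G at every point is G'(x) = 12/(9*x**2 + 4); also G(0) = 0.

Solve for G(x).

A first test for any G(x): its x-derivative must equal the given G'(x).
A general antiderivative is 2*atan(3*x/2) + C.
The condition gives C = 0 - (0) = 0.
So G(x) = 2*atan(3*x/2).
Check: d/dx[2*atan(3*x/2)] = 12/(9*x**2 + 4) = G'(x).

G(x) = 2*atan(3*x/2)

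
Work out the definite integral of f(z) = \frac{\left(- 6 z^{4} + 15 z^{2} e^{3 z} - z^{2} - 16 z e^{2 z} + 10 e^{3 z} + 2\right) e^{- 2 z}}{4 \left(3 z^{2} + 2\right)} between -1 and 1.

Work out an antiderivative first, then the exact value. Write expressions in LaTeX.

Antiderivative: F(z) = \frac{\left(3 z \left(z + 1\right) + 15 e^{3 z} - 8 e^{2 z} \log{\left(3 z^{2} + 2 \right)}\right) e^{- 2 z}}{12}; value = - \frac{5}{4 e} + \frac{1}{2 e^{2}} + \frac{5 e}{4}

Recover f(z) by differentiating a candidate F(z); any mismatch rules it out.
F(z) = \frac{\left(3 z \left(z + 1\right) + 15 e^{3 z} - 8 e^{2 z} \log{\left(3 z^{2} + 2 \right)}\right) e^{- 2 z}}{12} is an antiderivative of f.
Check: d/dz[\frac{\left(3 z \left(z + 1\right) + 15 e^{3 z} - 8 e^{2 z} \log{\left(3 z^{2} + 2 \right)}\right) e^{- 2 z}}{12}] = \frac{- 6 z^{4} + 15 z^{2} e^{3 z} - z^{2} - 16 z e^{2 z} + 10 e^{3 z} + 2}{12 z^{2} e^{2 z} + 8 e^{2 z}}, which equals f(z).
F(1) = - \frac{2 \log{\left(5 \right)}}{3} + \frac{1}{2 e^{2}} + \frac{5 e}{4}; F(-1) = - \frac{2 \log{\left(5 \right)}}{3} + \frac{5}{4 e}.
Integral = F(1) - F(-1) = - \frac{5}{4 e} + \frac{1}{2 e^{2}} + \frac{5 e}{4}.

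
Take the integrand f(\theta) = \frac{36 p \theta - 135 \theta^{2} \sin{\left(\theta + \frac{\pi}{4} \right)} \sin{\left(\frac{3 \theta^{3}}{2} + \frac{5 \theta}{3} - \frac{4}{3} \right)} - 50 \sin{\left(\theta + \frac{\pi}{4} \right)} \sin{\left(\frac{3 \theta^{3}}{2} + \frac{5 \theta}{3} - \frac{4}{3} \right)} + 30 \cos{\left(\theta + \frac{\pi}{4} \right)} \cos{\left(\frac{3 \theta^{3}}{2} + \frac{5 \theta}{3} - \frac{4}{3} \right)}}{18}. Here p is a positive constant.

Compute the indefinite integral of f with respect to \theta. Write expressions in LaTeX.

F(\theta) = \frac{3 p \theta^{2} + 5 \sin{\left(\theta + \frac{\pi}{4} \right)} \cos{\left(\frac{3 \theta^{3}}{2} + \frac{5 \theta}{3} - \frac{4}{3} \right)}}{3} + C

Check any antiderivative F(\theta) by computing F'(\theta) and comparing it with f(\theta).
Check: d/d\theta[\frac{3 p \theta^{2} + 5 \sin{\left(\theta + \frac{\pi}{4} \right)} \cos{\left(\frac{3 \theta^{3}}{2} + \frac{5 \theta}{3} - \frac{4}{3} \right)}}{3}] = 2 p \theta - \frac{15 \theta^{2} \sin{\left(\theta + \frac{\pi}{4} \right)} \sin{\left(\frac{3 \theta^{3}}{2} + \frac{5 \theta}{3} - \frac{4}{3} \right)}}{2} - \frac{25 \sin{\left(\theta + \frac{\pi}{4} \right)} \sin{\left(\frac{3 \theta^{3}}{2} + \frac{5 \theta}{3} - \frac{4}{3} \right)}}{9} + \frac{5 \cos{\left(\theta + \frac{\pi}{4} \right)} \cos{\left(\frac{3 \theta^{3}}{2} + \frac{5 \theta}{3} - \frac{4}{3} \right)}}{3}, which equals f(\theta).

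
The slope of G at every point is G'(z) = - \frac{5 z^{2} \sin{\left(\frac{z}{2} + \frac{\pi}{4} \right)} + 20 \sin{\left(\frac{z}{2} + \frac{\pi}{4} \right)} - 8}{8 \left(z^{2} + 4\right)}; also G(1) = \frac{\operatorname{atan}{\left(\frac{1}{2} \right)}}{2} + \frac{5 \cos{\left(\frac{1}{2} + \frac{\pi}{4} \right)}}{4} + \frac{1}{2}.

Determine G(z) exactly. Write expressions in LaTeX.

G(z) = \frac{5 \cos{\left(\frac{z}{2} + \frac{\pi}{4} \right)}}{4} + \frac{\operatorname{atan}{\left(\frac{z}{2} \right)}}{2} + \frac{1}{2}

Check a candidate G(z) by differentiating: d/dz[G] must match the given G'(z).
A general antiderivative is \frac{5 \cos{\left(\frac{z}{2} + \frac{\pi}{4} \right)}}{4} + \frac{\operatorname{atan}{\left(\frac{z}{2} \right)}}{2} + C.
The condition gives C = \frac{\operatorname{atan}{\left(\frac{1}{2} \right)}}{2} + \frac{5 \cos{\left(\frac{1}{2} + \frac{\pi}{4} \right)}}{4} + \frac{1}{2} - (\frac{\operatorname{atan}{\left(\frac{1}{2} \right)}}{2} + \frac{5 \cos{\left(\frac{1}{2} + \frac{\pi}{4} \right)}}{4}) = \frac{1}{2}.
So G(z) = \frac{5 \cos{\left(\frac{z}{2} + \frac{\pi}{4} \right)}}{4} + \frac{\operatorname{atan}{\left(\frac{z}{2} \right)}}{2} + \frac{1}{2}.
Check: d/dz[\frac{5 \cos{\left(\frac{z}{2} + \frac{\pi}{4} \right)}}{4} + \frac{\operatorname{atan}{\left(\frac{z}{2} \right)}}{2} + \frac{1}{2}] = \frac{- 5 z^{2} \sin{\left(\frac{z}{2} + \frac{\pi}{4} \right)} - 20 \sin{\left(\frac{z}{2} + \frac{\pi}{4} \right)} + 8}{8 z^{2} + 32}, which equals G'(z).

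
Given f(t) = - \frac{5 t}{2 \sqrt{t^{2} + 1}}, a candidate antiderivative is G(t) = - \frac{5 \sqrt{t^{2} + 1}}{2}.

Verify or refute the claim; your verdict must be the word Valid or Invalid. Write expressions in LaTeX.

Valid - differentiating G returns exactly f.

d/dt[G] = - \frac{5 t}{2 \sqrt{t^{2} + 1}}
This equals f(t) exactly, so the claim holds.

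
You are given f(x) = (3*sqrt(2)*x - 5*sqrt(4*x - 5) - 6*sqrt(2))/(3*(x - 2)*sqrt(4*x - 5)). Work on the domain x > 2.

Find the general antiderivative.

Check any antiderivative F(x) by computing F'(x) and comparing it with f(x).
Check: d/dx[sqrt(2*x - 5/2) - 5*log(3*x - 6)/3] = (3*sqrt(2)*x - 5*sqrt(4*x - 5) - 6*sqrt(2))/(3*x*sqrt(4*x - 5) - 6*sqrt(4*x - 5)), which equals f(x).

F(x) = sqrt(2*x - 5/2) - 5*log(3*x - 6)/3 + C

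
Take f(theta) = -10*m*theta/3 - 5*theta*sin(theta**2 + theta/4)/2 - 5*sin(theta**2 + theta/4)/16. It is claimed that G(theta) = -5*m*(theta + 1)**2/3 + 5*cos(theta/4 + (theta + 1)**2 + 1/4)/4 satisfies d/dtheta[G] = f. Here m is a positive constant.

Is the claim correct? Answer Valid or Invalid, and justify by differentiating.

Invalid: d/dtheta[G] - f = -10*m/3 + 5*theta*sin(theta**2 + theta/4)/2 - 5*theta*sin(theta**2 + 9*theta/4 + 5/4)/2 + 5*sin(theta**2 + theta/4)/16 - 45*sin(theta**2 + 9*theta/4 + 5/4)/16, which is not 0.

d/dtheta[G] = -10*m*theta/3 - 10*m/3 - 5*theta*sin(theta**2 + 9*theta/4 + 5/4)/2 - 45*sin(theta**2 + 9*theta/4 + 5/4)/16
d/dtheta[G] - f(theta) = -10*m/3 + 5*theta*sin(theta**2 + theta/4)/2 - 5*theta*sin(theta**2 + 9*theta/4 + 5/4)/2 + 5*sin(theta**2 + theta/4)/16 - 45*sin(theta**2 + 9*theta/4 + 5/4)/16 != 0.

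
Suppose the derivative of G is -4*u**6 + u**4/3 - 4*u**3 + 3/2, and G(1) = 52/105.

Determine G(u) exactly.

G(u) = (-120*u**7 + 14*u**5 - 210*u**4 + 315*u + 105)/210

The integrand splits into summands that can be handled one at a time.
A general antiderivative is -4*u**7/7 + u**5/15 - u**4 + 3*u/2 + C.
The condition gives C = 52/105 - (-1/210) = 1/2.
So G(u) = (-120*u**7 + 14*u**5 - 210*u**4 + 315*u + 105)/210.
Check: d/du[(-120*u**7 + 14*u**5 - 210*u**4 + 315*u + 105)/210] = -4*u**6 + u**4/3 - 4*u**3 + 3/2 = G'(u).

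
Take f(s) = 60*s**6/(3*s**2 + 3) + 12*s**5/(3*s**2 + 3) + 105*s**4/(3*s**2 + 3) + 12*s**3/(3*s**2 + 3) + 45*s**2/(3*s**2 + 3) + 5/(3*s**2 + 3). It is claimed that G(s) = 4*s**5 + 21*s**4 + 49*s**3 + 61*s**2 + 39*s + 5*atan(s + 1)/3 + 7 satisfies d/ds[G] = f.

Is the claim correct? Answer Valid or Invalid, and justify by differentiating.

Invalid: d/ds[G] - f = (240*s**7 + 876*s**6 + 1878*s**5 + 2517*s**4 + 2604*s**3 + 1875*s**2 + 956*s + 229)/(3*s**4 + 6*s**3 + 9*s**2 + 6*s + 6), which is not 0.

d/ds[G] = (60*s**6 + 372*s**5 + 1065*s**4 + 1752*s**3 + 1731*s**2 + 966*s + 239)/(3*s**2 + 6*s + 6)
d/ds[G] - f(s) = (240*s**7 + 876*s**6 + 1878*s**5 + 2517*s**4 + 2604*s**3 + 1875*s**2 + 956*s + 229)/(3*s**4 + 6*s**3 + 9*s**2 + 6*s + 6) != 0.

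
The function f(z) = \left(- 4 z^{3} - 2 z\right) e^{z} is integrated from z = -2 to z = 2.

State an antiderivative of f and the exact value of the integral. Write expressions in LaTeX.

Antiderivative: F(z) = \left(- 4 z^{3} + 12 z^{2} - 26 z + 26\right) e^{z}; value = - 10 e^{2} - \frac{158}{e^{2}}

Recognize the product-rule pattern: f = u'v + uv' with u = - 4 z^{3} + 12 z^{2} - 26 z + 26, v = e^{z}, so integration by parts undoes it.
F(z) = \left(- 4 z^{3} + 12 z^{2} - 26 z + 26\right) e^{z} is an antiderivative of f.
Check: d/dz[\left(- 4 z^{3} + 12 z^{2} - 26 z + 26\right) e^{z}] = - 4 z^{3} e^{z} - 2 z e^{z}, which equals f(z).
F(2) = - 10 e^{2}; F(-2) = \frac{158}{e^{2}}.
Integral = F(2) - F(-2) = - 10 e^{2} - \frac{158}{e^{2}}.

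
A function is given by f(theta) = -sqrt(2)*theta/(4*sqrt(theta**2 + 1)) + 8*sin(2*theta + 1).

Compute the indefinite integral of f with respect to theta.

F(theta) = -sqrt(2*theta**2 + 2)/4 - 4*cos(2*theta + 1) + C

The integrand splits into summands that can be handled one at a time.
Check: d/dtheta[-sqrt(2*theta**2 + 2)/4 - 4*cos(2*theta + 1)] = (-sqrt(2)*theta + 32*sqrt(theta**2 + 1)*sin(2*theta + 1))/(4*sqrt(theta**2 + 1)), which equals f(theta).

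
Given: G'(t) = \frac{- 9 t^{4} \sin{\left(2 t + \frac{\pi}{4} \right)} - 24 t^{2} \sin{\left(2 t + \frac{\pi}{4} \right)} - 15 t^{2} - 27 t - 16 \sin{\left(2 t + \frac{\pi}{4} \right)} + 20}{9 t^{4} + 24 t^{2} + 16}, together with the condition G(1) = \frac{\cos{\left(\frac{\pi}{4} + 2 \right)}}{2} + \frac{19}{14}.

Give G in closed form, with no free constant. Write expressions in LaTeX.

A first test for any G(t): its t-derivative must equal the given G'(t).
A general antiderivative is \frac{\frac{5 t}{3} + \frac{3}{2}}{t^{2} + \frac{4}{3}} + \frac{\cos{\left(2 t + \frac{\pi}{4} \right)}}{2} + C.
The condition gives C = \frac{\cos{\left(\frac{\pi}{4} + 2 \right)}}{2} + \frac{19}{14} - (\frac{\cos{\left(\frac{\pi}{4} + 2 \right)}}{2} + \frac{19}{14}) = 0.
So G(t) = \frac{3 t^{2} \cos{\left(2 t + \frac{\pi}{4} \right)} + 10 t + 4 \cos{\left(2 t + \frac{\pi}{4} \right)} + 9}{2 \left(3 t^{2} + 4\right)}.
Check: d/dt[\frac{3 t^{2} \cos{\left(2 t + \frac{\pi}{4} \right)} + 10 t + 4 \cos{\left(2 t + \frac{\pi}{4} \right)} + 9}{2 \left(3 t^{2} + 4\right)}] = \frac{- 9 t^{4} \sin{\left(2 t + \frac{\pi}{4} \right)} - 24 t^{2} \sin{\left(2 t + \frac{\pi}{4} \right)} - 15 t^{2} - 27 t - 16 \sin{\left(2 t + \frac{\pi}{4} \right)} + 20}{9 t^{4} + 24 t^{2} + 16} = G'(t).

G(t) = \frac{3 t^{2} \cos{\left(2 t + \frac{\pi}{4} \right)} + 10 t + 4 \cos{\left(2 t + \frac{\pi}{4} \right)} + 9}{2 \left(3 t^{2} + 4\right)}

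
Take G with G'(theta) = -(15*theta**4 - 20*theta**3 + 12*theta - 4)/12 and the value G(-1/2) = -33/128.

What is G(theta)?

G(theta) = -theta*(theta - 1)*(3*theta**3 - 2*theta**2 - 2*theta + 4)/12

A first test for any G(theta): its theta-derivative must equal the given G'(theta).
A general antiderivative is -theta**5/4 + 5*theta**4/12 - theta**2/2 + theta/3 + C.
The condition gives C = -33/128 - (-33/128) = 0.
So G(theta) = -theta*(theta - 1)*(3*theta**3 - 2*theta**2 - 2*theta + 4)/12.
Check: d/dtheta[-theta*(theta - 1)*(3*theta**3 - 2*theta**2 - 2*theta + 4)/12] = -5*theta**4/4 + 5*theta**3/3 - theta + 1/3, which equals G'(theta).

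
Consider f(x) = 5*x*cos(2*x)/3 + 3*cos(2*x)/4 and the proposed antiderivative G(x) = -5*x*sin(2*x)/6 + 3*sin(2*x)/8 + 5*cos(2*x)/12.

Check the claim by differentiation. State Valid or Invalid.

Invalid: d/dx[G] - f = -10*x*cos(2*x)/3 - 5*sin(2*x)/3, which is not 0.

d/dx[G] = -5*x*cos(2*x)/3 - 5*sin(2*x)/3 + 3*cos(2*x)/4
d/dx[G] - f(x) = -10*x*cos(2*x)/3 - 5*sin(2*x)/3 != 0.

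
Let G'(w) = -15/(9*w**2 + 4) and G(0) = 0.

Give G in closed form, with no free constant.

For G(w) to be correct, d/dw[G] must agree with the stated G'(w) identically.
A general antiderivative is -5*atan(3*w/2)/2 + C.
The condition gives C = 0 - (0) = 0.
So G(w) = -5*atan(3*w/2)/2.
Check: d/dw[-5*atan(3*w/2)/2] = -15/(9*w**2 + 4) = G'(w).

G(w) = -5*atan(3*w/2)/2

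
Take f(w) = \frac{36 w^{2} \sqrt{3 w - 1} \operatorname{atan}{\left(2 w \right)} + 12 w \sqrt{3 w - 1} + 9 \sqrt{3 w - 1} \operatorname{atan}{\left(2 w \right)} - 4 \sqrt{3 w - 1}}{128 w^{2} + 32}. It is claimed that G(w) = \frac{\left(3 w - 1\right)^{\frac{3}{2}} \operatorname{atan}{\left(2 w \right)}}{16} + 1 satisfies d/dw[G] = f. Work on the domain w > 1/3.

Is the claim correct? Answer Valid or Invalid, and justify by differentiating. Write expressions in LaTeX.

Valid: G'(w) = f(w).

d/dw[G] = \frac{36 w^{2} \sqrt{3 w - 1} \operatorname{atan}{\left(2 w \right)} + 12 w \sqrt{3 w - 1} + 9 \sqrt{3 w - 1} \operatorname{atan}{\left(2 w \right)} - 4 \sqrt{3 w - 1}}{128 w^{2} + 32}
This equals f(w) exactly, so the claim holds.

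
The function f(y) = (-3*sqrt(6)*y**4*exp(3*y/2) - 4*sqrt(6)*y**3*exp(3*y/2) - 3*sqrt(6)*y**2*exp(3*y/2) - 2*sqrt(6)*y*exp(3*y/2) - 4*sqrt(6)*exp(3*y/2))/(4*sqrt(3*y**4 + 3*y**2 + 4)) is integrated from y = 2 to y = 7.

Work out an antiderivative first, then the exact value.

Antiderivative: F(y) = -sqrt(6)*sqrt(3*y**4 + 3*y**2 + 4)*exp(3*y/2)/6; value = -sqrt(11031)*exp(21/2)/3 + 4*sqrt(6)*exp(3)/3

Recognize the product-rule pattern: f = u'v + uv' with u = -sqrt(y**4/2 + y**2/2 + 2/3), v = exp(3*y/2), so integration by parts undoes it.
F(y) = -sqrt(6)*sqrt(3*y**4 + 3*y**2 + 4)*exp(3*y/2)/6 is an antiderivative of f.
Check: d/dy[-sqrt(6)*sqrt(3*y**4 + 3*y**2 + 4)*exp(3*y/2)/6] = (-3*sqrt(6)*y**4*exp(3*y/2) - 4*sqrt(6)*y**3*exp(3*y/2) - 3*sqrt(6)*y**2*exp(3*y/2) - 2*sqrt(6)*y*exp(3*y/2) - 4*sqrt(6)*exp(3*y/2))/(4*sqrt(3*y**4 + 3*y**2 + 4)) = f(y).
F(7) = -sqrt(11031)*exp(21/2)/3; F(2) = -4*sqrt(6)*exp(3)/3.
Integral = F(7) - F(2) = -sqrt(11031)*exp(21/2)/3 + 4*sqrt(6)*exp(3)/3.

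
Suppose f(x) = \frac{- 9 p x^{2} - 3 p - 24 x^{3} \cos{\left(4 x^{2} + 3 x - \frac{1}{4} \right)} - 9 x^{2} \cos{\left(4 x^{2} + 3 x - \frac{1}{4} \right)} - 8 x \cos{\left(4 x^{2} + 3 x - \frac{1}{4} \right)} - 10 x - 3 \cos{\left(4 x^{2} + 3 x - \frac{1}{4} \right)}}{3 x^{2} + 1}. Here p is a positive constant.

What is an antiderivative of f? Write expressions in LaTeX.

Whatever form F(x) takes, F'(x) = f(x) is non-negotiable.
Check: d/dx[- 3 p x - \frac{5 \log{\left(x^{2} + \frac{1}{3} \right)}}{3} - \sin{\left(4 x^{2} + 3 x - \frac{1}{4} \right)}] = \frac{- 9 p x^{2} - 3 p - 24 x^{3} \cos{\left(4 x^{2} + 3 x - \frac{1}{4} \right)} - 9 x^{2} \cos{\left(4 x^{2} + 3 x - \frac{1}{4} \right)} - 8 x \cos{\left(4 x^{2} + 3 x - \frac{1}{4} \right)} - 10 x - 3 \cos{\left(4 x^{2} + 3 x - \frac{1}{4} \right)}}{3 x^{2} + 1} = f(x).

An antiderivative is F(x) = - 3 p x - \frac{5 \log{\left(x^{2} + \frac{1}{3} \right)}}{3} - \sin{\left(4 x^{2} + 3 x - \frac{1}{4} \right)}.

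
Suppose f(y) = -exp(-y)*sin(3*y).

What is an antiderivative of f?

Check any antiderivative F(y) by computing F'(y) and comparing it with f(y).
Check: d/dy[(sin(3*y) + 3*cos(3*y))*exp(-y)/10] = -exp(-y)*sin(3*y) = f(y).

An antiderivative is F(y) = (sin(3*y) + 3*cos(3*y))*exp(-y)/10.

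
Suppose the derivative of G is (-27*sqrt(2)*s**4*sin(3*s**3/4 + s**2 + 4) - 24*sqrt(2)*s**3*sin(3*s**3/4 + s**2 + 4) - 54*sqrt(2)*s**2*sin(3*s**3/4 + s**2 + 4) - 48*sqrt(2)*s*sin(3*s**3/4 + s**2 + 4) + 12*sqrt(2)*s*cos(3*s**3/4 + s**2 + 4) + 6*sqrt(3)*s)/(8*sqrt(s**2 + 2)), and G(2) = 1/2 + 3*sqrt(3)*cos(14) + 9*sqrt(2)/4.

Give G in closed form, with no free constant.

A first test for any G(s): its s-derivative must equal the given G'(s).
A general antiderivative is 3*sqrt(2*s**2 + 4)*cos(3*s**3/4 + s**2 + 4)/2 + 3*sqrt(3*s**2 + 6)/4 + C.
The condition gives C = 1/2 + 3*sqrt(3)*cos(14) + 9*sqrt(2)/4 - (3*sqrt(3)*cos(14) + 9*sqrt(2)/4) = 1/2.
So G(s) = 3*sqrt(2*s**2 + 4)*cos(3*s**3/4 + s**2 + 4)/2 + 3*sqrt(3*s**2 + 6)/4 + 1/2.
Check: d/ds[3*sqrt(2*s**2 + 4)*cos(3*s**3/4 + s**2 + 4)/2 + 3*sqrt(3*s**2 + 6)/4 + 1/2] = (-27*sqrt(2)*s**4*sin(3*s**3/4 + s**2 + 4) - 24*sqrt(2)*s**3*sin(3*s**3/4 + s**2 + 4) - 54*sqrt(2)*s**2*sin(3*s**3/4 + s**2 + 4) - 48*sqrt(2)*s*sin(3*s**3/4 + s**2 + 4) + 12*sqrt(2)*s*cos(3*s**3/4 + s**2 + 4) + 6*sqrt(3)*s)/(8*sqrt(s**2 + 2)) = G'(s).

G(s) = 3*sqrt(2*s**2 + 4)*cos(3*s**3/4 + s**2 + 4)/2 + 3*sqrt(3*s**2 + 6)/4 + 1/2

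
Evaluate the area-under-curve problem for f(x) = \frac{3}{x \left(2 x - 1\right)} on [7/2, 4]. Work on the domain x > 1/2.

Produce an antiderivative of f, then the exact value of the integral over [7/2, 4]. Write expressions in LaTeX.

Antiderivative: F(x) = - 3 \log{\left(x \right)} + 3 \log{\left(x - \frac{1}{2} \right)}; value = - 3 \log{\left(4 \right)} - 3 \log{\left(3 \right)} + 6 \log{\left(\frac{7}{2} \right)}

Factor the denominator (x \left(2 x - 1\right)) and decompose: f = \frac{6}{2 x - 1} - \frac{3}{x}; each piece integrates to a log, atan, or power term.
F(x) = - 3 \log{\left(x \right)} + 3 \log{\left(x - \frac{1}{2} \right)} is an antiderivative of f.
Check: d/dx[- 3 \log{\left(x \right)} + 3 \log{\left(x - \frac{1}{2} \right)}] = \frac{3}{2 x^{2} - x}, which equals f(x).
F(4) = - 3 \log{\left(4 \right)} + 3 \log{\left(\frac{7}{2} \right)}; F(7/2) = - 3 \log{\left(\frac{7}{2} \right)} + 3 \log{\left(3 \right)}.
Integral = F(4) - F(7/2) = - 3 \log{\left(4 \right)} - 3 \log{\left(3 \right)} + 6 \log{\left(\frac{7}{2} \right)}.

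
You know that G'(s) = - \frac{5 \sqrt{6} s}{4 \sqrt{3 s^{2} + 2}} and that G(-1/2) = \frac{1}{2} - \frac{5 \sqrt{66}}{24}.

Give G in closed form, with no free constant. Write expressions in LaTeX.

G(s) = \frac{\sqrt{3} \left(- 5 \sqrt{2} \sqrt{3 s^{2} + 2} + 2 \sqrt{3}\right)}{12}

The substitution u = 2 s^{2} + \frac{4}{3} works: G'(s) is exactly (dG/du)*(du/ds) for that inner function.
A general antiderivative is - \frac{5 \sqrt{2 s^{2} + \frac{4}{3}}}{4} + C.
The condition gives C = \frac{1}{2} - \frac{5 \sqrt{66}}{24} - (- \frac{5 \sqrt{66}}{24}) = \frac{1}{2}.
So G(s) = \frac{\sqrt{3} \left(- 5 \sqrt{2} \sqrt{3 s^{2} + 2} + 2 \sqrt{3}\right)}{12}.
Check: d/ds[\frac{\sqrt{3} \left(- 5 \sqrt{2} \sqrt{3 s^{2} + 2} + 2 \sqrt{3}\right)}{12}] = - \frac{5 \sqrt{6} s}{4 \sqrt{3 s^{2} + 2}} = G'(s).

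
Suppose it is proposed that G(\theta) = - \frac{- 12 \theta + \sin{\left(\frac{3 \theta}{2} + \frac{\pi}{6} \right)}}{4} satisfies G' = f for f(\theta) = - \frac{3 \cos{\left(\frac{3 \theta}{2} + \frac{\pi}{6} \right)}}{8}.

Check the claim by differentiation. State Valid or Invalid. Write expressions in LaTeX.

Invalid: d/d\theta[G] - f = 3, which is not 0.

d/d\theta[G] = 3 - \frac{3 \cos{\left(\frac{3 \theta}{2} + \frac{\pi}{6} \right)}}{8}
d/d\theta[G] - f(\theta) = 3 != 0.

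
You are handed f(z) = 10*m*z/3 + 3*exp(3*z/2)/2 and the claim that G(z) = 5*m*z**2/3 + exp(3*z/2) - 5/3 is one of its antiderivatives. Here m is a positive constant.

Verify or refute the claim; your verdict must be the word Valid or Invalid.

Valid: G'(z) = f(z).

d/dz[G] = 10*m*z/3 + 3*exp(3*z/2)/2
This equals f(z) exactly, so the claim holds.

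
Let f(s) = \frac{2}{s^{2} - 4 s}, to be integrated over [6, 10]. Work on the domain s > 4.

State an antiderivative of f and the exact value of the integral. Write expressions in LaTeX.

Factor the denominator (s \left(s - 4\right)) and decompose: f = \frac{1}{2 \left(s - 4\right)} - \frac{1}{2 s}; each piece integrates to a log, atan, or power term.
F(s) = - \frac{\log{\left(s \right)}}{2} + \frac{\log{\left(s - 4 \right)}}{2} is an antiderivative of f.
Check: d/ds[- \frac{\log{\left(s \right)}}{2} + \frac{\log{\left(s - 4 \right)}}{2}] = \frac{2}{s^{2} - 4 s} = f(s).
F(10) = - \frac{\log{\left(10 \right)}}{2} + \frac{\log{\left(6 \right)}}{2}; F(6) = - \frac{\log{\left(6 \right)}}{2} + \frac{\log{\left(2 \right)}}{2}.
Integral = F(10) - F(6) = - \frac{\log{\left(10 \right)}}{2} - \frac{\log{\left(2 \right)}}{2} + \log{\left(6 \right)}.

Antiderivative: F(s) = - \frac{\log{\left(s \right)}}{2} + \frac{\log{\left(s - 4 \right)}}{2}; value = - \frac{\log{\left(10 \right)}}{2} - \frac{\log{\left(2 \right)}}{2} + \log{\left(6 \right)}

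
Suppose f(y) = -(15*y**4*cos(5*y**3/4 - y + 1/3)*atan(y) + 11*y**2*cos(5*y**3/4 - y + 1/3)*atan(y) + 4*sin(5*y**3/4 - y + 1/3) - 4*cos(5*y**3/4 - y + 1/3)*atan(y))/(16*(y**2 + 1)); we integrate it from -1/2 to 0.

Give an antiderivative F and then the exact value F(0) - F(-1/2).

f has the shape u'v + uv' for u = -atan(y)/4 and v = sin(5*y**3/4 - y + 1/3) — it is the derivative of the product u*v.
F(y) = -sin(5*y**3/4 - y + 1/3)*atan(y)/4 is an antiderivative of f.
Check: d/dy[-sin(5*y**3/4 - y + 1/3)*atan(y)/4] = (-15*y**4*cos(5*y**3/4 - y + 1/3)*atan(y) - 11*y**2*cos(5*y**3/4 - y + 1/3)*atan(y) - 4*sin(5*y**3/4 - y + 1/3) + 4*cos(5*y**3/4 - y + 1/3)*atan(y))/(16*y**2 + 16), which equals f(y).
F(0) = 0; F(-1/2) = sin(65/96)*atan(1/2)/4.
Integral = F(0) - F(-1/2) = -sin(65/96)*atan(1/2)/4.

Antiderivative: F(y) = -sin(5*y**3/4 - y + 1/3)*atan(y)/4; value = -sin(65/96)*atan(1/2)/4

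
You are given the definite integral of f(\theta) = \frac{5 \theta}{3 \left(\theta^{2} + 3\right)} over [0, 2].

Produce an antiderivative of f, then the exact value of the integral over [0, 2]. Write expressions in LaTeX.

Antiderivative: F(\theta) = \frac{5 \log{\left(\theta^{2} + 3 \right)}}{6}; value = - \frac{5 \log{\left(3 \right)}}{6} + \frac{5 \log{\left(7 \right)}}{6}

The substitution u = \theta^{2} + 3 works: f is exactly (dF/du)*(du/d\theta) for that inner function.
F(\theta) = \frac{5 \log{\left(\theta^{2} + 3 \right)}}{6} is an antiderivative of f.
Check: d/d\theta[\frac{5 \log{\left(\theta^{2} + 3 \right)}}{6}] = \frac{5 \theta}{3 \theta^{2} + 9}, which equals f(\theta).
F(2) = \frac{5 \log{\left(7 \right)}}{6}; F(0) = \frac{5 \log{\left(3 \right)}}{6}.
Integral = F(2) - F(0) = - \frac{5 \log{\left(3 \right)}}{6} + \frac{5 \log{\left(7 \right)}}{6}.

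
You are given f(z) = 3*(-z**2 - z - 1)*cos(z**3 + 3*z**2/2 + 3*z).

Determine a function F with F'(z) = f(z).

An antiderivative is F(z) = -sin(z**3 + 3*z**2/2 + 3*z).

f matches the chain-rule pattern g'(h)*h' with inner function h(z) = z**3 + 3*z**2/2 + 3*z; substituting u = h(z) collapses the integral.
Check: d/dz[-sin(z**3 + 3*z**2/2 + 3*z)] = -3*z**2*cos(z**3 + 3*z**2/2 + 3*z) - 3*z*cos(z**3 + 3*z**2/2 + 3*z) - 3*cos(z**3 + 3*z**2/2 + 3*z), which equals f(z).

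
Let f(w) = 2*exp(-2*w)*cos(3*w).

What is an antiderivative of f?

Whatever form F(w) takes, F'(w) = f(w) is non-negotiable.
Check: d/dw[6*exp(-2*w)*sin(3*w)/13 - 4*exp(-2*w)*cos(3*w)/13] = 2*exp(-2*w)*cos(3*w) = f(w).

An antiderivative is F(w) = 6*exp(-2*w)*sin(3*w)/13 - 4*exp(-2*w)*cos(3*w)/13.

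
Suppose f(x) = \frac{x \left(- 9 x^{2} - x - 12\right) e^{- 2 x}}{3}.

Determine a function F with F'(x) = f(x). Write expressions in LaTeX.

An antiderivative is F(x) = \frac{\left(36 x^{3} + 58 x^{2} + 106 x + 53\right) e^{- 2 x}}{24}.

Recognize the product-rule pattern: f = u'v + uv' with u = \frac{3 x^{3}}{2} + \frac{29 x^{2}}{12} + \frac{53 x}{12} + \frac{53}{24}, v = e^{- 2 x}, so integration by parts undoes it.
Check: d/dx[\frac{\left(36 x^{3} + 58 x^{2} + 106 x + 53\right) e^{- 2 x}}{24}] = \frac{\left(- 9 x^{3} - x^{2} - 12 x\right) e^{- 2 x}}{3}, which equals f(x).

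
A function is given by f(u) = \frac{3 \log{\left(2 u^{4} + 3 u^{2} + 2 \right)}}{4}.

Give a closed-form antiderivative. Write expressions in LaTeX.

Any candidate F(u) must reproduce f(u) exactly when differentiated.
Check: d/du[\frac{3 \left(4 u \log{\left(2 u^{4} + 3 u^{2} + 2 \right)} - 16 u - \sqrt{2} \log{\left(u^{2} - \frac{\sqrt{2} u}{2} + 1 \right)} + \sqrt{2} \log{\left(u^{2} + \frac{\sqrt{2} u}{2} + 1 \right)} + 2 \sqrt{14} \operatorname{atan}{\left(\frac{2 \sqrt{14} u}{7} - \frac{\sqrt{7}}{7} \right)} + 2 \sqrt{14} \operatorname{atan}{\left(\frac{2 \sqrt{14} u}{7} + \frac{\sqrt{7}}{7} \right)}\right)}{16}] = \frac{3 \log{\left(2 u^{4} + 3 u^{2} + 2 \right)}}{4} = f(u).

An antiderivative is F(u) = \frac{3 \left(4 u \log{\left(2 u^{4} + 3 u^{2} + 2 \right)} - 16 u - \sqrt{2} \log{\left(u^{2} - \frac{\sqrt{2} u}{2} + 1 \right)} + \sqrt{2} \log{\left(u^{2} + \frac{\sqrt{2} u}{2} + 1 \right)} + 2 \sqrt{14} \operatorname{atan}{\left(\frac{2 \sqrt{14} u}{7} - \frac{\sqrt{7}}{7} \right)} + 2 \sqrt{14} \operatorname{atan}{\left(\frac{2 \sqrt{14} u}{7} + \frac{\sqrt{7}}{7} \right)}\right)}{16}.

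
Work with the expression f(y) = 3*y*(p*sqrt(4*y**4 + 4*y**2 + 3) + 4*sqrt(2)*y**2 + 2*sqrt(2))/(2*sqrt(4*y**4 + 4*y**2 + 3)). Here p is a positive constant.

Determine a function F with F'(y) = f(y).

A first test for any F(y): its y-derivative must equal f(y) identically.
Check: d/dy[3*p*y**2/4 + 3*sqrt(2*y**4 + 2*y**2 + 3/2)/2] = (3*p*y*sqrt(4*y**4 + 4*y**2 + 3) + 12*sqrt(2)*y**3 + 6*sqrt(2)*y)/(2*sqrt(4*y**4 + 4*y**2 + 3)), which equals f(y).

An antiderivative is F(y) = 3*p*y**2/4 + 3*sqrt(2*y**4 + 2*y**2 + 3/2)/2.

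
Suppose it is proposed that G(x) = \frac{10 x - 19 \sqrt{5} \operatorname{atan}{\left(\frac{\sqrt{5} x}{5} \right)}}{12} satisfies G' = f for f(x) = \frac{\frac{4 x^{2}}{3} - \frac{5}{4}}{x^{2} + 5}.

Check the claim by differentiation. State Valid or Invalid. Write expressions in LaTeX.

Invalid: d/dx[G] - f = - \frac{1}{2}, which is not 0.

d/dx[G] = \frac{10 x^{2} - 45}{12 x^{2} + 60}
d/dx[G] - f(x) = - \frac{1}{2} != 0.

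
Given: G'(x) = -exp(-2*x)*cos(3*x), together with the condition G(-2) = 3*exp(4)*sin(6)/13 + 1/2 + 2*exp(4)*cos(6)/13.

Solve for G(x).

A first test for any G(x): its x-derivative must equal the given G'(x).
A general antiderivative is -3*exp(-2*x)*sin(3*x)/13 + 2*exp(-2*x)*cos(3*x)/13 + C.
The condition gives C = 3*exp(4)*sin(6)/13 + 1/2 + 2*exp(4)*cos(6)/13 - (3*exp(4)*sin(6)/13 + 2*exp(4)*cos(6)/13) = 1/2.
So G(x) = (13*exp(2*x) - 6*sin(3*x) + 4*cos(3*x))*exp(-2*x)/26.
Check: d/dx[(13*exp(2*x) - 6*sin(3*x) + 4*cos(3*x))*exp(-2*x)/26] = -exp(-2*x)*cos(3*x) = G'(x).

G(x) = (13*exp(2*x) - 6*sin(3*x) + 4*cos(3*x))*exp(-2*x)/26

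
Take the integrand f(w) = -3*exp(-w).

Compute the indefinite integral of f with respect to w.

F(w) = 3*exp(-w) + C

Any candidate F(w) must reproduce f(w) exactly when differentiated.
Check: d/dw[3*exp(-w)] = -3*exp(-w) = f(w).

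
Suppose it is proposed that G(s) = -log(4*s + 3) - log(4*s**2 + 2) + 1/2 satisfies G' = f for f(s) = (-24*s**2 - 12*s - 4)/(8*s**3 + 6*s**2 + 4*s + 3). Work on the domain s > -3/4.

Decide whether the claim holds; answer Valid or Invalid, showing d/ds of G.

Valid - the claim checks out under differentiation.

d/ds[G] = (-24*s**2 - 12*s - 4)/(8*s**3 + 6*s**2 + 4*s + 3)
This equals f(s) exactly, so the claim holds.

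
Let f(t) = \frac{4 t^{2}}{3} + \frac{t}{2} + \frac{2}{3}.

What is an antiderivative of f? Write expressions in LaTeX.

An antiderivative is F(t) = \frac{t \left(16 t^{2} + 9 t + 24\right)}{36}.

The integrand splits into summands that can be handled one at a time.
Check: d/dt[\frac{t \left(16 t^{2} + 9 t + 24\right)}{36}] = \frac{4 t^{2}}{3} + \frac{t}{2} + \frac{2}{3} = f(t).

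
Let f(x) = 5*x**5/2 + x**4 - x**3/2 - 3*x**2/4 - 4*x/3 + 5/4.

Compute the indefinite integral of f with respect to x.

F(x) = x*(50*x**5 + 24*x**4 - 15*x**3 - 30*x**2 - 80*x + 150)/120 + C

The integrand splits into summands that can be handled one at a time.
Check: d/dx[x*(50*x**5 + 24*x**4 - 15*x**3 - 30*x**2 - 80*x + 150)/120] = 5*x**5/2 + x**4 - x**3/2 - 3*x**2/4 - 4*x/3 + 5/4 = f(x).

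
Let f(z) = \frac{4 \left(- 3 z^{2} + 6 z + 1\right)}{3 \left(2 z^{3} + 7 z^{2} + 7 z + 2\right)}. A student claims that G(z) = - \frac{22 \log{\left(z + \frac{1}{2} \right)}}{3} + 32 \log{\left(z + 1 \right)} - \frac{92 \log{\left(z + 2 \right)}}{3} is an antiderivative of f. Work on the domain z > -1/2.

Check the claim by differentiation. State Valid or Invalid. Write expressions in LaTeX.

d/dz[G] = \frac{- 12 z^{2} + 24 z + 4}{2 z^{3} + 7 z^{2} + 7 z + 2}
d/dz[G] - f(z) = \frac{- 24 z^{2} + 48 z + 8}{6 z^{3} + 21 z^{2} + 21 z + 6} != 0.

Invalid: d/dz[G] - f = \frac{- 24 z^{2} + 48 z + 8}{6 z^{3} + 21 z^{2} + 21 z + 6}, which is not 0.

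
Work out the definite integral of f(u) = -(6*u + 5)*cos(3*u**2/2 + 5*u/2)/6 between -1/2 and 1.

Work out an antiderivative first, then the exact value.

f matches the chain-rule pattern g'(h)*h' with inner function h(u) = 3*u**2/2 + 5*u/2; substituting w = h(u) collapses the integral.
F(u) = -sin(3*u**2/2 + 5*u/2)/3 is an antiderivative of f.
Check: d/du[-sin(3*u**2/2 + 5*u/2)/3] = -u*cos(3*u**2/2 + 5*u/2) - 5*cos(3*u**2/2 + 5*u/2)/6, which equals f(u).
F(1) = -sin(4)/3; F(-1/2) = sin(7/8)/3.
Integral = F(1) - F(-1/2) = -sin(7/8)/3 - sin(4)/3.

Antiderivative: F(u) = -sin(3*u**2/2 + 5*u/2)/3; value = -sin(7/8)/3 - sin(4)/3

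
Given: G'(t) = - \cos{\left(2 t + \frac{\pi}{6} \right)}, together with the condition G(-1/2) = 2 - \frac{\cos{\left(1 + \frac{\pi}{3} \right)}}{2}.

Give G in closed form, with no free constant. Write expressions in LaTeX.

G(t) = 2 - \frac{\sin{\left(2 t + \frac{\pi}{6} \right)}}{2}

For G(t) to be correct, d/dt[G] must agree with the stated G'(t) identically.
A general antiderivative is - \frac{\sin{\left(2 t + \frac{\pi}{6} \right)}}{2} + C.
The condition gives C = 2 - \frac{\cos{\left(1 + \frac{\pi}{3} \right)}}{2} - (- \frac{\cos{\left(1 + \frac{\pi}{3} \right)}}{2}) = 2.
So G(t) = 2 - \frac{\sin{\left(2 t + \frac{\pi}{6} \right)}}{2}.
Check: d/dt[2 - \frac{\sin{\left(2 t + \frac{\pi}{6} \right)}}{2}] = - \cos{\left(2 t + \frac{\pi}{6} \right)} = G'(t).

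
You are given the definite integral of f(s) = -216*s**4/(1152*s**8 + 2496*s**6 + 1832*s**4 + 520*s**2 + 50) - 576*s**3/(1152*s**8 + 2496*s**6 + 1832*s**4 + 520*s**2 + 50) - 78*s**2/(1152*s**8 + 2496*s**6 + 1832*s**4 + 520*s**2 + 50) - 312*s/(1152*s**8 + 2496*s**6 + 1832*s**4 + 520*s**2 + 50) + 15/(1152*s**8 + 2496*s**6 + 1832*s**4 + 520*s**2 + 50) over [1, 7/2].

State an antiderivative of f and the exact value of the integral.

The integrand splits into summands that can be handled one at a time.
F(s) = -2*(-3*s/4 - 3/2)/(3*(2*s**2 + 5/3)*(4*s**2 + 1)) is an antiderivative of f.
Check: d/ds[-2*(-3*s/4 - 3/2)/(3*(2*s**2 + 5/3)*(4*s**2 + 1))] = (-216*s**4 - 576*s**3 - 78*s**2 - 312*s + 15)/(1152*s**8 + 2496*s**6 + 1832*s**4 + 520*s**2 + 50), which equals f(s).
F(7/2) = 33/15700; F(1) = 9/110.
Integral = F(7/2) - F(1) = -13767/172700.

Antiderivative: F(s) = -2*(-3*s/4 - 3/2)/(3*(2*s**2 + 5/3)*(4*s**2 + 1)); value = -13767/172700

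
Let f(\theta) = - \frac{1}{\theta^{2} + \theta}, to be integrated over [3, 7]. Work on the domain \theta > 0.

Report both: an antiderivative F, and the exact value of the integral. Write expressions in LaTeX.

Factor the denominator (\theta \left(\theta + 1\right)) and decompose: f = \frac{1}{\theta + 1} - \frac{1}{\theta}; each piece integrates to a log, atan, or power term.
F(\theta) = - \log{\left(\theta \right)} + \log{\left(\theta + 1 \right)} is an antiderivative of f.
Check: d/d\theta[- \log{\left(\theta \right)} + \log{\left(\theta + 1 \right)}] = - \frac{1}{\theta^{2} + \theta} = f(\theta).
F(7) = - \log{\left(7 \right)} + \log{\left(8 \right)}; F(3) = - \log{\left(3 \right)} + \log{\left(4 \right)}.
Integral = F(7) - F(3) = - \log{\left(7 \right)} - \log{\left(4 \right)} + \log{\left(3 \right)} + \log{\left(8 \right)}.

Antiderivative: F(\theta) = - \log{\left(\theta \right)} + \log{\left(\theta + 1 \right)}; value = - \log{\left(7 \right)} - \log{\left(4 \right)} + \log{\left(3 \right)} + \log{\left(8 \right)}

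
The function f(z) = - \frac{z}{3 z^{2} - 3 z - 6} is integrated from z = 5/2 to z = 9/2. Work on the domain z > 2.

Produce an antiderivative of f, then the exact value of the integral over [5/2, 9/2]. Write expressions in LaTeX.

Antiderivative: F(z) = - \frac{2 \log{\left(z - 2 \right)}}{9} - \frac{\log{\left(z + 1 \right)}}{9}; value = - \frac{2 \log{\left(\frac{5}{2} \right)}}{9} - \frac{\log{\left(\frac{11}{2} \right)}}{9} - \frac{2 \log{\left(2 \right)}}{9} + \frac{\log{\left(\frac{7}{2} \right)}}{9}

The denominator factors as 3 \left(z - 2\right) \left(z + 1\right); partial fractions split f into directly integrable pieces: - \frac{1}{9 \left(z + 1\right)} - \frac{2}{9 \left(z - 2\right)}.
F(z) = - \frac{2 \log{\left(z - 2 \right)}}{9} - \frac{\log{\left(z + 1 \right)}}{9} is an antiderivative of f.
Check: d/dz[- \frac{2 \log{\left(z - 2 \right)}}{9} - \frac{\log{\left(z + 1 \right)}}{9}] = - \frac{z}{3 z^{2} - 3 z - 6} = f(z).
F(9/2) = - \frac{2 \log{\left(\frac{5}{2} \right)}}{9} - \frac{\log{\left(\frac{11}{2} \right)}}{9}; F(5/2) = - \frac{\log{\left(\frac{7}{2} \right)}}{9} + \frac{2 \log{\left(2 \right)}}{9}.
Integral = F(9/2) - F(5/2) = - \frac{2 \log{\left(\frac{5}{2} \right)}}{9} - \frac{\log{\left(\frac{11}{2} \right)}}{9} - \frac{2 \log{\left(2 \right)}}{9} + \frac{\log{\left(\frac{7}{2} \right)}}{9}.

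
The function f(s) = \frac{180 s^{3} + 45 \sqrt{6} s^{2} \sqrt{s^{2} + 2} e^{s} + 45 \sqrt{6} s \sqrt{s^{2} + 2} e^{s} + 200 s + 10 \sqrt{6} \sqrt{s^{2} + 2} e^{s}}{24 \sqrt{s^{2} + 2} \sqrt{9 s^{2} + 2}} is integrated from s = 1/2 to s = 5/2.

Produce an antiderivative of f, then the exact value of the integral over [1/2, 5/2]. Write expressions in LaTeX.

Antiderivative: F(s) = \frac{5 \sqrt{6} \sqrt{9 s^{2} + 2} \left(\sqrt{6} \sqrt{s^{2} + 2} + 3 e^{s}\right)}{72}; value = - \frac{5 \sqrt{102} e^{\frac{1}{2}}}{48} - \frac{5 \sqrt{17}}{16} + \frac{5 \sqrt{7689}}{48} + \frac{5 \sqrt{1398} e^{\frac{5}{2}}}{48}

Recognize the product-rule pattern: f = u'v + uv' with u = - \frac{\sqrt{\frac{3 s^{2}}{2} + \frac{1}{3}}}{2}, v = - \frac{5 \sqrt{\frac{3 s^{2}}{2} + 3}}{3} - \frac{5 e^{s}}{2}, so integration by parts undoes it.
F(s) = \frac{5 \sqrt{6} \sqrt{9 s^{2} + 2} \left(\sqrt{6} \sqrt{s^{2} + 2} + 3 e^{s}\right)}{72} is an antiderivative of f.
Check: d/ds[\frac{5 \sqrt{6} \sqrt{9 s^{2} + 2} \left(\sqrt{6} \sqrt{s^{2} + 2} + 3 e^{s}\right)}{72}] = \frac{180 s^{3} + 45 \sqrt{6} s^{2} \sqrt{s^{2} + 2} e^{s} + 45 \sqrt{6} s \sqrt{s^{2} + 2} e^{s} + 200 s + 10 \sqrt{6} \sqrt{s^{2} + 2} e^{s}}{24 \sqrt{s^{2} + 2} \sqrt{9 s^{2} + 2}} = f(s).
F(5/2) = \frac{5 \sqrt{7689}}{48} + \frac{5 \sqrt{1398} e^{\frac{5}{2}}}{48}; F(1/2) = \frac{5 \sqrt{17}}{16} + \frac{5 \sqrt{102} e^{\frac{1}{2}}}{48}.
Integral = F(5/2) - F(1/2) = - \frac{5 \sqrt{102} e^{\frac{1}{2}}}{48} - \frac{5 \sqrt{17}}{16} + \frac{5 \sqrt{7689}}{48} + \frac{5 \sqrt{1398} e^{\frac{5}{2}}}{48}.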